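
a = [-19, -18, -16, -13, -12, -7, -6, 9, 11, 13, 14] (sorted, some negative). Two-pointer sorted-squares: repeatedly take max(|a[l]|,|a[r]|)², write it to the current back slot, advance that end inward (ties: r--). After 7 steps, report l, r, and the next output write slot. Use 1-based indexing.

[1,11] |-19|>|14| out[11]=361 → l++
[2,11] |-18|>|14| out[10]=324 → l++
[3,11] |-16|>|14| out[9]=256 → l++
[4,11] |-13|<=|14| out[8]=196 → r--
[4,10] |-13|<=|13| out[7]=169 → r--
[4,9] |-13|>|11| out[6]=169 → l++
[5,9] |-12|>|11| out[5]=144 → l++

l=6, r=9, next write slot=4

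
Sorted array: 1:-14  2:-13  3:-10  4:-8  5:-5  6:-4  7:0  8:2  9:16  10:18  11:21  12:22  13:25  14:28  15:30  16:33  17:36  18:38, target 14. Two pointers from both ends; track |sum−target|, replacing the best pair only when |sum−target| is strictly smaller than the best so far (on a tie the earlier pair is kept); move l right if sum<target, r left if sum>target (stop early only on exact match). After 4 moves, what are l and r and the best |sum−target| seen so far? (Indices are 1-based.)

l=1, r=14, best |Δ|=2

[1,18] -14+38=24 d=10 * → r--
[1,17] -14+36=22 d=8 * → r--
[1,16] -14+33=19 d=5 * → r--
[1,15] -14+30=16 d=2 * → r--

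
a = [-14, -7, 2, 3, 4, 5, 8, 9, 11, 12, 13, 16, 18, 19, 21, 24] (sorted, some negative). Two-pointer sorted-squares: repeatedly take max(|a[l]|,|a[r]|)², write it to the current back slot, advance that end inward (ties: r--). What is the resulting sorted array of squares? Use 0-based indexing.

[4, 9, 16, 25, 49, 64, 81, 121, 144, 169, 196, 256, 324, 361, 441, 576]

l=0 r=15: |-14|<=|24| out[15]=576, r--
l=0 r=14: |-14|<=|21| out[14]=441, r--
l=0 r=13: |-14|<=|19| out[13]=361, r--
l=0 r=12: |-14|<=|18| out[12]=324, r--
l=0 r=11: |-14|<=|16| out[11]=256, r--
l=0 r=10: |-14|>|13| out[10]=196, l++
l=1 r=10: |-7|<=|13| out[9]=169, r--
l=1 r=9: |-7|<=|12| out[8]=144, r--
l=1 r=8: |-7|<=|11| out[7]=121, r--
l=1 r=7: |-7|<=|9| out[6]=81, r--
l=1 r=6: |-7|<=|8| out[5]=64, r--
l=1 r=5: |-7|>|5| out[4]=49, l++
l=2 r=5: |2|<=|5| out[3]=25, r--
l=2 r=4: |2|<=|4| out[2]=16, r--
l=2 r=3: |2|<=|3| out[1]=9, r--
l=2 r=2: |2|<=|2| out[0]=4, r--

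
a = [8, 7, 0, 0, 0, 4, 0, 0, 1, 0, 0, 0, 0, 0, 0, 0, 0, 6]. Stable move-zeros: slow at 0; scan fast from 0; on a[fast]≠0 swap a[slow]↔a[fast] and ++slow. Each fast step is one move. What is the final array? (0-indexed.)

slow=0 fast=0: a[fast]=8≠0 swap→a[0]=8, slow++,fast++
slow=1 fast=1: a[fast]=7≠0 swap→a[1]=7, slow++,fast++
slow=2 fast=2: a[fast]=0, fast++
slow=2 fast=3: a[fast]=0, fast++
slow=2 fast=4: a[fast]=0, fast++
slow=2 fast=5: a[fast]=4≠0 swap→a[2]=4, slow++,fast++
slow=3 fast=6: a[fast]=0, fast++
slow=3 fast=7: a[fast]=0, fast++
slow=3 fast=8: a[fast]=1≠0 swap→a[3]=1, slow++,fast++
slow=4 fast=9: a[fast]=0, fast++
slow=4 fast=10: a[fast]=0, fast++
slow=4 fast=11: a[fast]=0, fast++
slow=4 fast=12: a[fast]=0, fast++
slow=4 fast=13: a[fast]=0, fast++
slow=4 fast=14: a[fast]=0, fast++
slow=4 fast=15: a[fast]=0, fast++
slow=4 fast=16: a[fast]=0, fast++
slow=4 fast=17: a[fast]=6≠0 swap→a[4]=6, slow++,fast++

[8, 7, 4, 1, 6, 0, 0, 0, 0, 0, 0, 0, 0, 0, 0, 0, 0, 0]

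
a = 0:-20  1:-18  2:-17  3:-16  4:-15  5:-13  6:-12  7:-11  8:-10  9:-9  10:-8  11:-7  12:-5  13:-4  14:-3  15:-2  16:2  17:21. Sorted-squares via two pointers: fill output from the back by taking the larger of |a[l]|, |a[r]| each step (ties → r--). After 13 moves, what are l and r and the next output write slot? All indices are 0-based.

l=12, r=16, next write slot=4

[0,17] |-20|<=|21| out[17]=441 → r--
[0,16] |-20|>|2| out[16]=400 → l++
[1,16] |-18|>|2| out[15]=324 → l++
[2,16] |-17|>|2| out[14]=289 → l++
[3,16] |-16|>|2| out[13]=256 → l++
[4,16] |-15|>|2| out[12]=225 → l++
[5,16] |-13|>|2| out[11]=169 → l++
[6,16] |-12|>|2| out[10]=144 → l++
[7,16] |-11|>|2| out[9]=121 → l++
[8,16] |-10|>|2| out[8]=100 → l++
[9,16] |-9|>|2| out[7]=81 → l++
[10,16] |-8|>|2| out[6]=64 → l++
[11,16] |-7|>|2| out[5]=49 → l++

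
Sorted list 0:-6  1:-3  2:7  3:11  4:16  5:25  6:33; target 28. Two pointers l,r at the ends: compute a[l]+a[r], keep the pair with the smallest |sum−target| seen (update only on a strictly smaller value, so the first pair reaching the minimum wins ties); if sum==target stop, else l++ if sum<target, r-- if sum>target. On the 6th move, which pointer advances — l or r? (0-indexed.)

l

l=0 r=6: -6+33=27 d=1 *, l++
l=1 r=6: -3+33=30 d=2, r--
l=1 r=5: -3+25=22 d=6, l++
l=2 r=5: 7+25=32 d=4, r--
l=2 r=4: 7+16=23 d=5, l++
l=3 r=4: 11+16=27 d=1, l++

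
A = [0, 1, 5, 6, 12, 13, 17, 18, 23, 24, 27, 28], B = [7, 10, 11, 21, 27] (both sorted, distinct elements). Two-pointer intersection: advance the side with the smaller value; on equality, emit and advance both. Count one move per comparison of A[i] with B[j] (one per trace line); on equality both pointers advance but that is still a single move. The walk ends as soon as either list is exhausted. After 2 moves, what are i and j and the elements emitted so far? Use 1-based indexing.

i=3, j=1, emitted=[]

[i=1,j=1] 0<7 → i++
[i=2,j=1] 1<7 → i++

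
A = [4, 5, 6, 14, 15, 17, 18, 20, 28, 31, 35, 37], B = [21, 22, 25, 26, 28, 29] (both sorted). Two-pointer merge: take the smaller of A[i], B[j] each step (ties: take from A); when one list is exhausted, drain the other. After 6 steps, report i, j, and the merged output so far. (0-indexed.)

[i=0,j=0] A[i]=4<=B[j]=21 take 4 → i++
[i=1,j=0] A[i]=5<=B[j]=21 take 5 → i++
[i=2,j=0] A[i]=6<=B[j]=21 take 6 → i++
[i=3,j=0] A[i]=14<=B[j]=21 take 14 → i++
[i=4,j=0] A[i]=15<=B[j]=21 take 15 → i++
[i=5,j=0] A[i]=17<=B[j]=21 take 17 → i++

i=6, j=0, merged so far=[4, 5, 6, 14, 15, 17]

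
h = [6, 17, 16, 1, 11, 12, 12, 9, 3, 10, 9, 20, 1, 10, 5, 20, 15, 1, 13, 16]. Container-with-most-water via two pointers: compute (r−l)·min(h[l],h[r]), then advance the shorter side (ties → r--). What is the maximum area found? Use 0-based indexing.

[0,19] min(6,16)*19=114 best=114 * → l++
[1,19] min(17,16)*18=288 best=288 * → r--
[1,18] min(17,13)*17=221 best=288 → r--
[1,17] min(17,1)*16=16 best=288 → r--
[1,16] min(17,15)*15=225 best=288 → r--
[1,15] min(17,20)*14=238 best=288 → l++
[2,15] min(16,20)*13=208 best=288 → l++
[3,15] min(1,20)*12=12 best=288 → l++
[4,15] min(11,20)*11=121 best=288 → l++
[5,15] min(12,20)*10=120 best=288 → l++
[6,15] min(12,20)*9=108 best=288 → l++
[7,15] min(9,20)*8=72 best=288 → l++
[8,15] min(3,20)*7=21 best=288 → l++
[9,15] min(10,20)*6=60 best=288 → l++
[10,15] min(9,20)*5=45 best=288 → l++
[11,15] min(20,20)*4=80 best=288 → r--
[11,14] min(20,5)*3=15 best=288 → r--
[11,13] min(20,10)*2=20 best=288 → r--
[11,12] min(20,1)*1=1 best=288 → r--

max area = 288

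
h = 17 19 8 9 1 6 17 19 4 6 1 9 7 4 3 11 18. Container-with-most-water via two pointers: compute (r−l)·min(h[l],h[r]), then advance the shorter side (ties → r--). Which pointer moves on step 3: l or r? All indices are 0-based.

r

[0,16] min(17,18)*16=272 best=272 * → l++
[1,16] min(19,18)*15=270 best=272 → r--
[1,15] min(19,11)*14=154 best=272 → r--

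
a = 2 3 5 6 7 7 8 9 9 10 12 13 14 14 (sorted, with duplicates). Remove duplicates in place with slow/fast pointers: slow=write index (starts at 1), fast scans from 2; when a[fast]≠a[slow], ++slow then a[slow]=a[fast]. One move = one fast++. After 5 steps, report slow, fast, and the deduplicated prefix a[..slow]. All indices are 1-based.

(s=1,f=2) a[fast]=3≠a[slow]=2 write a[2]=3 → slow++,fast++
(s=2,f=3) a[fast]=5≠a[slow]=3 write a[3]=5 → slow++,fast++
(s=3,f=4) a[fast]=6≠a[slow]=5 write a[4]=6 → slow++,fast++
(s=4,f=5) a[fast]=7≠a[slow]=6 write a[5]=7 → slow++,fast++
(s=5,f=6) a[fast]=7=a[slow] dup → fast++

slow=5, fast=7, prefix=[2, 3, 5, 6, 7]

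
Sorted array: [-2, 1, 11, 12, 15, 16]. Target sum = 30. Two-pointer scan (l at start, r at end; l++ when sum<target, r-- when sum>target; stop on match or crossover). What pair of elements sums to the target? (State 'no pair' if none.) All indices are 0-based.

no pair

[0,5] -2+16=14 <30 → l++
[1,5] 1+16=17 <30 → l++
[2,5] 11+16=27 <30 → l++
[3,5] 12+16=28 <30 → l++
[4,5] 15+16=31 >30 → r--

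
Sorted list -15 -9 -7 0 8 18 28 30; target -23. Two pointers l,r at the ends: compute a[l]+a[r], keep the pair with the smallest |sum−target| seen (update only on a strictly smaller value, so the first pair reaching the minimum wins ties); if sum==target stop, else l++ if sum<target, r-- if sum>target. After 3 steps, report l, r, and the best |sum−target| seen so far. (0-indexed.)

[0,7] -15+30=15 d=38 * → r--
[0,6] -15+28=13 d=36 * → r--
[0,5] -15+18=3 d=26 * → r--

l=0, r=4, best |Δ|=26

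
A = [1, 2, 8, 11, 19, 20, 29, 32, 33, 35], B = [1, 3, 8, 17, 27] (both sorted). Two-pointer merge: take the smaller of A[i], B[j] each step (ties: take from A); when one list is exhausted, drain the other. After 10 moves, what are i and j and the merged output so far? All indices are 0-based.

i=0 j=0: A[i]=1<=B[j]=1 take 1, i++
i=1 j=0: A[i]=2>B[j]=1 take 1, j++
i=1 j=1: A[i]=2<=B[j]=3 take 2, i++
i=2 j=1: A[i]=8>B[j]=3 take 3, j++
i=2 j=2: A[i]=8<=B[j]=8 take 8, i++
i=3 j=2: A[i]=11>B[j]=8 take 8, j++
i=3 j=3: A[i]=11<=B[j]=17 take 11, i++
i=4 j=3: A[i]=19>B[j]=17 take 17, j++
i=4 j=4: A[i]=19<=B[j]=27 take 19, i++
i=5 j=4: A[i]=20<=B[j]=27 take 20, i++

i=6, j=4, merged so far=[1, 1, 2, 3, 8, 8, 11, 17, 19, 20]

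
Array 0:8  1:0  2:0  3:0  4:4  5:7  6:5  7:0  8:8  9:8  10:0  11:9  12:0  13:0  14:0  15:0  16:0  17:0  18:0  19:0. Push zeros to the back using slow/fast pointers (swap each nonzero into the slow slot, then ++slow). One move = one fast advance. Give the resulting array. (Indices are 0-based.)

slow=0 fast=0: a[fast]=8≠0 swap→a[0]=8, slow++,fast++
slow=1 fast=1: a[fast]=0, fast++
slow=1 fast=2: a[fast]=0, fast++
slow=1 fast=3: a[fast]=0, fast++
slow=1 fast=4: a[fast]=4≠0 swap→a[1]=4, slow++,fast++
slow=2 fast=5: a[fast]=7≠0 swap→a[2]=7, slow++,fast++
slow=3 fast=6: a[fast]=5≠0 swap→a[3]=5, slow++,fast++
slow=4 fast=7: a[fast]=0, fast++
slow=4 fast=8: a[fast]=8≠0 swap→a[4]=8, slow++,fast++
slow=5 fast=9: a[fast]=8≠0 swap→a[5]=8, slow++,fast++
slow=6 fast=10: a[fast]=0, fast++
slow=6 fast=11: a[fast]=9≠0 swap→a[6]=9, slow++,fast++
slow=7 fast=12: a[fast]=0, fast++
slow=7 fast=13: a[fast]=0, fast++
slow=7 fast=14: a[fast]=0, fast++
slow=7 fast=15: a[fast]=0, fast++
slow=7 fast=16: a[fast]=0, fast++
slow=7 fast=17: a[fast]=0, fast++
slow=7 fast=18: a[fast]=0, fast++
slow=7 fast=19: a[fast]=0, fast++

[8, 4, 7, 5, 8, 8, 9, 0, 0, 0, 0, 0, 0, 0, 0, 0, 0, 0, 0, 0]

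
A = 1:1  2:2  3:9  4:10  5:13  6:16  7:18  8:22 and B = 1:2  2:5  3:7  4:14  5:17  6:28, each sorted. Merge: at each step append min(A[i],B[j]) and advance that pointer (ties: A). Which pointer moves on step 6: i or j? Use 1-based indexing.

i

i=1 j=1: A[i]=1<=B[j]=2 take 1, i++
i=2 j=1: A[i]=2<=B[j]=2 take 2, i++
i=3 j=1: A[i]=9>B[j]=2 take 2, j++
i=3 j=2: A[i]=9>B[j]=5 take 5, j++
i=3 j=3: A[i]=9>B[j]=7 take 7, j++
i=3 j=4: A[i]=9<=B[j]=14 take 9, i++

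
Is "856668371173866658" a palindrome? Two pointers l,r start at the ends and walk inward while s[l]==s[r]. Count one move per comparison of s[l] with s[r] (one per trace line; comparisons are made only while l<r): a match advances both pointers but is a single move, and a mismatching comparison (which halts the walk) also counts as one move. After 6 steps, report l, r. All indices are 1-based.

l=7, r=12

[1,18] '8'=='8' → l++,r--
[2,17] '5'=='5' → l++,r--
[3,16] '6'=='6' → l++,r--
[4,15] '6'=='6' → l++,r--
[5,14] '6'=='6' → l++,r--
[6,13] '8'=='8' → l++,r--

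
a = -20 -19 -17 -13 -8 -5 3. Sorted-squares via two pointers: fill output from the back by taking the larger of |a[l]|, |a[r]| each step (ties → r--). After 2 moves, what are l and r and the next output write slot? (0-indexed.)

l=0 r=6: |-20|>|3| out[6]=400, l++
l=1 r=6: |-19|>|3| out[5]=361, l++

l=2, r=6, next write slot=4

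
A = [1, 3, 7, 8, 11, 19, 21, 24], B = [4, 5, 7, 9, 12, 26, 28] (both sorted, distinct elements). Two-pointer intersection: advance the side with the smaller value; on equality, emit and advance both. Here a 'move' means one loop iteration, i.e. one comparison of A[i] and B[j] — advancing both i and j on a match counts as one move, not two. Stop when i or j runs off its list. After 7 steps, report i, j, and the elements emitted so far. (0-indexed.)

i=0 j=0: 1<4, i++
i=1 j=0: 3<4, i++
i=2 j=0: 7>4, j++
i=2 j=1: 7>5, j++
i=2 j=2: 7==7 emit, i++,j++
i=3 j=3: 8<9, i++
i=4 j=3: 11>9, j++

i=4, j=4, emitted=[7]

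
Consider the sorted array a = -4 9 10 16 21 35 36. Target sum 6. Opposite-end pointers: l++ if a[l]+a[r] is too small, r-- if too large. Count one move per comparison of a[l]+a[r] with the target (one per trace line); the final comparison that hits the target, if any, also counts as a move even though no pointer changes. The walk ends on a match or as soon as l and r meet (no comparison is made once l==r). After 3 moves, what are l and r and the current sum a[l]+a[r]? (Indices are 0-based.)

[0,6] -4+36=32 >6 → r--
[0,5] -4+35=31 >6 → r--
[0,4] -4+21=17 >6 → r--

l=0, r=3, sum=12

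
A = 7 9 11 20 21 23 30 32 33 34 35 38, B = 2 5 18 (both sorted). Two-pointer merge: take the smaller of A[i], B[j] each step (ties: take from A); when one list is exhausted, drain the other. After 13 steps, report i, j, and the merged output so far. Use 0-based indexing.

[i=0,j=0] A[i]=7>B[j]=2 take 2 → j++
[i=0,j=1] A[i]=7>B[j]=5 take 5 → j++
[i=0,j=2] A[i]=7<=B[j]=18 take 7 → i++
[i=1,j=2] A[i]=9<=B[j]=18 take 9 → i++
[i=2,j=2] A[i]=11<=B[j]=18 take 11 → i++
[i=3,j=2] A[i]=20>B[j]=18 take 18 → j++
[i=3,j=3] B done, take A[i]=20 → i++
[i=4,j=3] B done, take A[i]=21 → i++
[i=5,j=3] B done, take A[i]=23 → i++
[i=6,j=3] B done, take A[i]=30 → i++
[i=7,j=3] B done, take A[i]=32 → i++
[i=8,j=3] B done, take A[i]=33 → i++
[i=9,j=3] B done, take A[i]=34 → i++

i=10, j=3, merged so far=[2, 5, 7, 9, 11, 18, 20, 21, 23, 30, 32, 33, 34]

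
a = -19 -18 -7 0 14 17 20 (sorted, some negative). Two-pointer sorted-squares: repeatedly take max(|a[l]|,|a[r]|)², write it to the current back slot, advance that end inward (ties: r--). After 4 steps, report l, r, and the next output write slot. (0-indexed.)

l=2, r=4, next write slot=2

[0,6] |-19|<=|20| out[6]=400 → r--
[0,5] |-19|>|17| out[5]=361 → l++
[1,5] |-18|>|17| out[4]=324 → l++
[2,5] |-7|<=|17| out[3]=289 → r--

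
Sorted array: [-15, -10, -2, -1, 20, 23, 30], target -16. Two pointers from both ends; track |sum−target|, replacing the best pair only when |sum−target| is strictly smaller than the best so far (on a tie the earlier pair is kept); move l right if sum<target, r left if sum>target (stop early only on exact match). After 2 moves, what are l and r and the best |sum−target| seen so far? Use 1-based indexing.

l=1, r=5, best |Δ|=24

l=1 r=7: -15+30=15 d=31 *, r--
l=1 r=6: -15+23=8 d=24 *, r--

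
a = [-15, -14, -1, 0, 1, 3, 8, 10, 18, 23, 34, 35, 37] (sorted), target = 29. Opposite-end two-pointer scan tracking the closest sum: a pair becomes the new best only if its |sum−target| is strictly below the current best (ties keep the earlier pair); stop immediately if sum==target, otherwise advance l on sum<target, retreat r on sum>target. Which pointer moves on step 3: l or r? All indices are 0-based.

[0,12] -15+37=22 d=7 * → l++
[1,12] -14+37=23 d=6 * → l++
[2,12] -1+37=36 d=7 → r--

r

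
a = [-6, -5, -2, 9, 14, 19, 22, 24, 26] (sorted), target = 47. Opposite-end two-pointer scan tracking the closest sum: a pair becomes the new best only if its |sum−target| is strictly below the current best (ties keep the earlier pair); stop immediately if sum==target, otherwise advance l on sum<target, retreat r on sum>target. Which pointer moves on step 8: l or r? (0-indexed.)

[0,8] -6+26=20 d=27 * → l++
[1,8] -5+26=21 d=26 * → l++
[2,8] -2+26=24 d=23 * → l++
[3,8] 9+26=35 d=12 * → l++
[4,8] 14+26=40 d=7 * → l++
[5,8] 19+26=45 d=2 * → l++
[6,8] 22+26=48 d=1 * → r--
[6,7] 22+24=46 d=1 → l++

l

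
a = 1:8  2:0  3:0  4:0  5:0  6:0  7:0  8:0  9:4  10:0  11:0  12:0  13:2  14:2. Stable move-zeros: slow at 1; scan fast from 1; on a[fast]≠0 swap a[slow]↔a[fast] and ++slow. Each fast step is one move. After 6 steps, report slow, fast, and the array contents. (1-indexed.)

slow=2, fast=7, a=[8, 0, 0, 0, 0, 0, 0, 0, 4, 0, 0, 0, 2, 2]

slow=1 fast=1: a[fast]=8≠0 swap→a[1]=8, slow++,fast++
slow=2 fast=2: a[fast]=0, fast++
slow=2 fast=3: a[fast]=0, fast++
slow=2 fast=4: a[fast]=0, fast++
slow=2 fast=5: a[fast]=0, fast++
slow=2 fast=6: a[fast]=0, fast++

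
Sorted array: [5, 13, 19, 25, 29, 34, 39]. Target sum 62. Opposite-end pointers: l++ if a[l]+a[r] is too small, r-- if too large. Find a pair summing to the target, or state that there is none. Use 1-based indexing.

[1,7] 5+39=44 <62 → l++
[2,7] 13+39=52 <62 → l++
[3,7] 19+39=58 <62 → l++
[4,7] 25+39=64 >62 → r--
[4,6] 25+34=59 <62 → l++
[5,6] 29+34=63 >62 → r--

no pair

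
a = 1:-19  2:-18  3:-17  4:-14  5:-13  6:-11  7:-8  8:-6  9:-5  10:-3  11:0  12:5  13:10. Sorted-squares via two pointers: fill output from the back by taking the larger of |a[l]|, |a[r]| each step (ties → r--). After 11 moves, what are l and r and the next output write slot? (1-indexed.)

l=10, r=11, next write slot=2

[1,13] |-19|>|10| out[13]=361 → l++
[2,13] |-18|>|10| out[12]=324 → l++
[3,13] |-17|>|10| out[11]=289 → l++
[4,13] |-14|>|10| out[10]=196 → l++
[5,13] |-13|>|10| out[9]=169 → l++
[6,13] |-11|>|10| out[8]=121 → l++
[7,13] |-8|<=|10| out[7]=100 → r--
[7,12] |-8|>|5| out[6]=64 → l++
[8,12] |-6|>|5| out[5]=36 → l++
[9,12] |-5|<=|5| out[4]=25 → r--
[9,11] |-5|>|0| out[3]=25 → l++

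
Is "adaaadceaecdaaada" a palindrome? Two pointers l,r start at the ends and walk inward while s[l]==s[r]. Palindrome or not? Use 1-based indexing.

palindrome

[1,17] 'a'=='a' → l++,r--
[2,16] 'd'=='d' → l++,r--
[3,15] 'a'=='a' → l++,r--
[4,14] 'a'=='a' → l++,r--
[5,13] 'a'=='a' → l++,r--
[6,12] 'd'=='d' → l++,r--
[7,11] 'c'=='c' → l++,r--
[8,10] 'e'=='e' → l++,r--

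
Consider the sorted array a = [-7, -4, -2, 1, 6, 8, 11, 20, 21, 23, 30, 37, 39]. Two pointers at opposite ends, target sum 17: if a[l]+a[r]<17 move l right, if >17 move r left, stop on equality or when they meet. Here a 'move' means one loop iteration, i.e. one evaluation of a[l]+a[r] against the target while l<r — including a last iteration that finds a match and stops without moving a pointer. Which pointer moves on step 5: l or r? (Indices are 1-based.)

r

l=1 r=13: -7+39=32 >17, r--
l=1 r=12: -7+37=30 >17, r--
l=1 r=11: -7+30=23 >17, r--
l=1 r=10: -7+23=16 <17, l++
l=2 r=10: -4+23=19 >17, r--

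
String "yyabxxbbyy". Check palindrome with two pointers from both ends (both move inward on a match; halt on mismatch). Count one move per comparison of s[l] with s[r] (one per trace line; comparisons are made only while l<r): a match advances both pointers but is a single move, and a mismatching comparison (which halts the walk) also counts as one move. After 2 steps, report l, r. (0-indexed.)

l=0 r=9: 'y'=='y', l++,r--
l=1 r=8: 'y'=='y', l++,r--

l=2, r=7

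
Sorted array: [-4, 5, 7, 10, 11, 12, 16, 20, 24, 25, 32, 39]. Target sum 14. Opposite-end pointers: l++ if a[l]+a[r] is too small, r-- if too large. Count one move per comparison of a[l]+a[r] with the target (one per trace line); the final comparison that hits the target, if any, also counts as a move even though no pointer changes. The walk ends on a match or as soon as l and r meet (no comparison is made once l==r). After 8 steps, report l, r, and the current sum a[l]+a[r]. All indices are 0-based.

[0,11] -4+39=35 >14 → r--
[0,10] -4+32=28 >14 → r--
[0,9] -4+25=21 >14 → r--
[0,8] -4+24=20 >14 → r--
[0,7] -4+20=16 >14 → r--
[0,6] -4+16=12 <14 → l++
[1,6] 5+16=21 >14 → r--
[1,5] 5+12=17 >14 → r--

l=1, r=4, sum=16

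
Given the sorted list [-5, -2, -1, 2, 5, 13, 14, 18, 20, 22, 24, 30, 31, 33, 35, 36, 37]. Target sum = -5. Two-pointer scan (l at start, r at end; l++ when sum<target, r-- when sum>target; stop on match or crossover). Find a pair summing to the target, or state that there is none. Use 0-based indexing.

no pair

[0,16] -5+37=32 >-5 → r--
[0,15] -5+36=31 >-5 → r--
[0,14] -5+35=30 >-5 → r--
[0,13] -5+33=28 >-5 → r--
[0,12] -5+31=26 >-5 → r--
[0,11] -5+30=25 >-5 → r--
[0,10] -5+24=19 >-5 → r--
[0,9] -5+22=17 >-5 → r--
[0,8] -5+20=15 >-5 → r--
[0,7] -5+18=13 >-5 → r--
[0,6] -5+14=9 >-5 → r--
[0,5] -5+13=8 >-5 → r--
[0,4] -5+5=0 >-5 → r--
[0,3] -5+2=-3 >-5 → r--
[0,2] -5+-1=-6 <-5 → l++
[1,2] -2+-1=-3 >-5 → r--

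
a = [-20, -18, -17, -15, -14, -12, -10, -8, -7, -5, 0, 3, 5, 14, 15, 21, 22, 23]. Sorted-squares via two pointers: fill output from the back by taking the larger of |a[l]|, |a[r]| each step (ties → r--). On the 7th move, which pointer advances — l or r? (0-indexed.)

r

l=0 r=17: |-20|<=|23| out[17]=529, r--
l=0 r=16: |-20|<=|22| out[16]=484, r--
l=0 r=15: |-20|<=|21| out[15]=441, r--
l=0 r=14: |-20|>|15| out[14]=400, l++
l=1 r=14: |-18|>|15| out[13]=324, l++
l=2 r=14: |-17|>|15| out[12]=289, l++
l=3 r=14: |-15|<=|15| out[11]=225, r--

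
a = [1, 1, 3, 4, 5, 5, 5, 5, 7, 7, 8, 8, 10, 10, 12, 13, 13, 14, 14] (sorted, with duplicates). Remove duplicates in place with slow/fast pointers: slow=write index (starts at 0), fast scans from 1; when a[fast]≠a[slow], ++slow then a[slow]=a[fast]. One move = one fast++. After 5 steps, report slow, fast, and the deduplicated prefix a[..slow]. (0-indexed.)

slow=3, fast=6, prefix=[1, 3, 4, 5]

(s=0,f=1) a[fast]=1=a[slow] dup → fast++
(s=0,f=2) a[fast]=3≠a[slow]=1 write a[1]=3 → slow++,fast++
(s=1,f=3) a[fast]=4≠a[slow]=3 write a[2]=4 → slow++,fast++
(s=2,f=4) a[fast]=5≠a[slow]=4 write a[3]=5 → slow++,fast++
(s=3,f=5) a[fast]=5=a[slow] dup → fast++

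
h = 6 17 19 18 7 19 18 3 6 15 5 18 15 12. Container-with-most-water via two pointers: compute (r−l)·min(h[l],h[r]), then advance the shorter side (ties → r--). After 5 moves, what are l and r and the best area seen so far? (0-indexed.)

l=0 r=13: min(6,12)*13=78 best=78 *, l++
l=1 r=13: min(17,12)*12=144 best=144 *, r--
l=1 r=12: min(17,15)*11=165 best=165 *, r--
l=1 r=11: min(17,18)*10=170 best=170 *, l++
l=2 r=11: min(19,18)*9=162 best=170, r--

l=2, r=10, best area=170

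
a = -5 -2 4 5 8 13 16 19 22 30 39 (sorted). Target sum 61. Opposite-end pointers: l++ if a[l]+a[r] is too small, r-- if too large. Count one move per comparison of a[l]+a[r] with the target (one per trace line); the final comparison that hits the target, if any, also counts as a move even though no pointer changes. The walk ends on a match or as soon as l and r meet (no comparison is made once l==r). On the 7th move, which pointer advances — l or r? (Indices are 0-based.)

l

[0,10] -5+39=34 <61 → l++
[1,10] -2+39=37 <61 → l++
[2,10] 4+39=43 <61 → l++
[3,10] 5+39=44 <61 → l++
[4,10] 8+39=47 <61 → l++
[5,10] 13+39=52 <61 → l++
[6,10] 16+39=55 <61 → l++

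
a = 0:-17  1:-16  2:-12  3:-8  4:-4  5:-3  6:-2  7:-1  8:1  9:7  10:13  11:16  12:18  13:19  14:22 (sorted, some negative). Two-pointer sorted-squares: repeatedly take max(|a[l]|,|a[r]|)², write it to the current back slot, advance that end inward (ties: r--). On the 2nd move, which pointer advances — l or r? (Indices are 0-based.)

r

[0,14] |-17|<=|22| out[14]=484 → r--
[0,13] |-17|<=|19| out[13]=361 → r--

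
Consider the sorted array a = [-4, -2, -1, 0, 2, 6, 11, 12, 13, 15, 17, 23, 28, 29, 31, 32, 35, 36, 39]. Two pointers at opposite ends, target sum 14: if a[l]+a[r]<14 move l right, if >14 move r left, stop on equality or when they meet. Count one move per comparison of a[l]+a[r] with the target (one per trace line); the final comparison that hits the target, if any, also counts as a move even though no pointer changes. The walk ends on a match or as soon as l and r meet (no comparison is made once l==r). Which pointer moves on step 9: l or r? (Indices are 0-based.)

l=0 r=18: -4+39=35 >14, r--
l=0 r=17: -4+36=32 >14, r--
l=0 r=16: -4+35=31 >14, r--
l=0 r=15: -4+32=28 >14, r--
l=0 r=14: -4+31=27 >14, r--
l=0 r=13: -4+29=25 >14, r--
l=0 r=12: -4+28=24 >14, r--
l=0 r=11: -4+23=19 >14, r--
l=0 r=10: -4+17=13 <14, l++

l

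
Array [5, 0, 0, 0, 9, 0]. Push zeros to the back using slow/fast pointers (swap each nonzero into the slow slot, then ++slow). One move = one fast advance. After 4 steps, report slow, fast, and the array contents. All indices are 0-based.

slow=0 fast=0: a[fast]=5≠0 swap→a[0]=5, slow++,fast++
slow=1 fast=1: a[fast]=0, fast++
slow=1 fast=2: a[fast]=0, fast++
slow=1 fast=3: a[fast]=0, fast++

slow=1, fast=4, a=[5, 0, 0, 0, 9, 0]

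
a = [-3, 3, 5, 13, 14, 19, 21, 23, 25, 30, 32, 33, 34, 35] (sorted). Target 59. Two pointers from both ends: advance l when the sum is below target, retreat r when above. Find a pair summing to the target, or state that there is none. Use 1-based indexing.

(25, 34)

l=1 r=14: -3+35=32 <59, l++
l=2 r=14: 3+35=38 <59, l++
l=3 r=14: 5+35=40 <59, l++
l=4 r=14: 13+35=48 <59, l++
l=5 r=14: 14+35=49 <59, l++
l=6 r=14: 19+35=54 <59, l++
l=7 r=14: 21+35=56 <59, l++
l=8 r=14: 23+35=58 <59, l++
l=9 r=14: 25+35=60 >59, r--
l=9 r=13: 25+34=59, found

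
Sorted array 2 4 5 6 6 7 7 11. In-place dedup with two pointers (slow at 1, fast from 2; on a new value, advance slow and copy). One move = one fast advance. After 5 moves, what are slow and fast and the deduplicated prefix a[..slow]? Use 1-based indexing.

slow=5, fast=7, prefix=[2, 4, 5, 6, 7]

slow=1 fast=2: a[fast]=4≠a[slow]=2 write a[2]=4, slow++,fast++
slow=2 fast=3: a[fast]=5≠a[slow]=4 write a[3]=5, slow++,fast++
slow=3 fast=4: a[fast]=6≠a[slow]=5 write a[4]=6, slow++,fast++
slow=4 fast=5: a[fast]=6=a[slow] dup, fast++
slow=4 fast=6: a[fast]=7≠a[slow]=6 write a[5]=7, slow++,fast++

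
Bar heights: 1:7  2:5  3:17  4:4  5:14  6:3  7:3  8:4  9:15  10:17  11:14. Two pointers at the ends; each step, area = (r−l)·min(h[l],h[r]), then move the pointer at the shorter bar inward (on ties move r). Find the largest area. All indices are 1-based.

max area = 119

l=1 r=11: min(7,14)*10=70 best=70 *, l++
l=2 r=11: min(5,14)*9=45 best=70, l++
l=3 r=11: min(17,14)*8=112 best=112 *, r--
l=3 r=10: min(17,17)*7=119 best=119 *, r--
l=3 r=9: min(17,15)*6=90 best=119, r--
l=3 r=8: min(17,4)*5=20 best=119, r--
l=3 r=7: min(17,3)*4=12 best=119, r--
l=3 r=6: min(17,3)*3=9 best=119, r--
l=3 r=5: min(17,14)*2=28 best=119, r--
l=3 r=4: min(17,4)*1=4 best=119, r--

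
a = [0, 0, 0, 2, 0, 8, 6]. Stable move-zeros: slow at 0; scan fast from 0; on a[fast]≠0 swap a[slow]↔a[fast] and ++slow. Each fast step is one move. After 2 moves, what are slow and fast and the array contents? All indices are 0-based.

slow=0, fast=2, a=[0, 0, 0, 2, 0, 8, 6]

slow=0 fast=0: a[fast]=0, fast++
slow=0 fast=1: a[fast]=0, fast++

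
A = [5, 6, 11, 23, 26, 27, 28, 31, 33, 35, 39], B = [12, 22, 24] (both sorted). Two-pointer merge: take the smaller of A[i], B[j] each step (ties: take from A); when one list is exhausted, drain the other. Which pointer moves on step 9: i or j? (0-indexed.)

i=0 j=0: A[i]=5<=B[j]=12 take 5, i++
i=1 j=0: A[i]=6<=B[j]=12 take 6, i++
i=2 j=0: A[i]=11<=B[j]=12 take 11, i++
i=3 j=0: A[i]=23>B[j]=12 take 12, j++
i=3 j=1: A[i]=23>B[j]=22 take 22, j++
i=3 j=2: A[i]=23<=B[j]=24 take 23, i++
i=4 j=2: A[i]=26>B[j]=24 take 24, j++
i=4 j=3: B done, take A[i]=26, i++
i=5 j=3: B done, take A[i]=27, i++

i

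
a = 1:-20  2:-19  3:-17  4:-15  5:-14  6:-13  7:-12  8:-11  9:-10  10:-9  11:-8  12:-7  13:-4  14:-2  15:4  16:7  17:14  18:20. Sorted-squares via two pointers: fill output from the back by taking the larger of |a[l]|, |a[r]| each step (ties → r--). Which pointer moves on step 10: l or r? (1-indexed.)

l=1 r=18: |-20|<=|20| out[18]=400, r--
l=1 r=17: |-20|>|14| out[17]=400, l++
l=2 r=17: |-19|>|14| out[16]=361, l++
l=3 r=17: |-17|>|14| out[15]=289, l++
l=4 r=17: |-15|>|14| out[14]=225, l++
l=5 r=17: |-14|<=|14| out[13]=196, r--
l=5 r=16: |-14|>|7| out[12]=196, l++
l=6 r=16: |-13|>|7| out[11]=169, l++
l=7 r=16: |-12|>|7| out[10]=144, l++
l=8 r=16: |-11|>|7| out[9]=121, l++

l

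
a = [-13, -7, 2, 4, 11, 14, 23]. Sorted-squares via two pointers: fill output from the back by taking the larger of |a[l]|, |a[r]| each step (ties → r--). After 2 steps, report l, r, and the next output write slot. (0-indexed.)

l=0, r=4, next write slot=4

l=0 r=6: |-13|<=|23| out[6]=529, r--
l=0 r=5: |-13|<=|14| out[5]=196, r--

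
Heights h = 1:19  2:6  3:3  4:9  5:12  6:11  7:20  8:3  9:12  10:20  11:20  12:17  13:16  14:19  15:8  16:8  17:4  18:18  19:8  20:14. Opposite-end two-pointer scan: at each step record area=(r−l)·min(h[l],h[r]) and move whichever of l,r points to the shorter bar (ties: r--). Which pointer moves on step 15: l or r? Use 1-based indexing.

l

[1,20] min(19,14)*19=266 best=266 * → r--
[1,19] min(19,8)*18=144 best=266 → r--
[1,18] min(19,18)*17=306 best=306 * → r--
[1,17] min(19,4)*16=64 best=306 → r--
[1,16] min(19,8)*15=120 best=306 → r--
[1,15] min(19,8)*14=112 best=306 → r--
[1,14] min(19,19)*13=247 best=306 → r--
[1,13] min(19,16)*12=192 best=306 → r--
[1,12] min(19,17)*11=187 best=306 → r--
[1,11] min(19,20)*10=190 best=306 → l++
[2,11] min(6,20)*9=54 best=306 → l++
[3,11] min(3,20)*8=24 best=306 → l++
[4,11] min(9,20)*7=63 best=306 → l++
[5,11] min(12,20)*6=72 best=306 → l++
[6,11] min(11,20)*5=55 best=306 → l++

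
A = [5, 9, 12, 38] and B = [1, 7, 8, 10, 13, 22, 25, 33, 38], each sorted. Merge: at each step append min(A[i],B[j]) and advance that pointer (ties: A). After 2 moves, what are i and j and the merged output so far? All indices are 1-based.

i=1 j=1: A[i]=5>B[j]=1 take 1, j++
i=1 j=2: A[i]=5<=B[j]=7 take 5, i++

i=2, j=2, merged so far=[1, 5]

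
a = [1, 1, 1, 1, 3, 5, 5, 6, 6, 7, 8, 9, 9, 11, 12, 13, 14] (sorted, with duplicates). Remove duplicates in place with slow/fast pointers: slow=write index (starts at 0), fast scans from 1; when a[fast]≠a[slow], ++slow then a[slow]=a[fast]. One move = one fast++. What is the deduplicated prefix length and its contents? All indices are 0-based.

length 11; prefix = [1, 3, 5, 6, 7, 8, 9, 11, 12, 13, 14]

(s=0,f=1) a[fast]=1=a[slow] dup → fast++
(s=0,f=2) a[fast]=1=a[slow] dup → fast++
(s=0,f=3) a[fast]=1=a[slow] dup → fast++
(s=0,f=4) a[fast]=3≠a[slow]=1 write a[1]=3 → slow++,fast++
(s=1,f=5) a[fast]=5≠a[slow]=3 write a[2]=5 → slow++,fast++
(s=2,f=6) a[fast]=5=a[slow] dup → fast++
(s=2,f=7) a[fast]=6≠a[slow]=5 write a[3]=6 → slow++,fast++
(s=3,f=8) a[fast]=6=a[slow] dup → fast++
(s=3,f=9) a[fast]=7≠a[slow]=6 write a[4]=7 → slow++,fast++
(s=4,f=10) a[fast]=8≠a[slow]=7 write a[5]=8 → slow++,fast++
(s=5,f=11) a[fast]=9≠a[slow]=8 write a[6]=9 → slow++,fast++
(s=6,f=12) a[fast]=9=a[slow] dup → fast++
(s=6,f=13) a[fast]=11≠a[slow]=9 write a[7]=11 → slow++,fast++
(s=7,f=14) a[fast]=12≠a[slow]=11 write a[8]=12 → slow++,fast++
(s=8,f=15) a[fast]=13≠a[slow]=12 write a[9]=13 → slow++,fast++
(s=9,f=16) a[fast]=14≠a[slow]=13 write a[10]=14 → slow++,fast++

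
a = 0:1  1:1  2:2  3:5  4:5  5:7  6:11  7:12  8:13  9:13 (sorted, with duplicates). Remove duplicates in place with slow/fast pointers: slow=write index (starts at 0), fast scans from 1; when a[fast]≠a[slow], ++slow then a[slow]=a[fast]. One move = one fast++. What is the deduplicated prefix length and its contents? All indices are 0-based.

length 7; prefix = [1, 2, 5, 7, 11, 12, 13]

(s=0,f=1) a[fast]=1=a[slow] dup → fast++
(s=0,f=2) a[fast]=2≠a[slow]=1 write a[1]=2 → slow++,fast++
(s=1,f=3) a[fast]=5≠a[slow]=2 write a[2]=5 → slow++,fast++
(s=2,f=4) a[fast]=5=a[slow] dup → fast++
(s=2,f=5) a[fast]=7≠a[slow]=5 write a[3]=7 → slow++,fast++
(s=3,f=6) a[fast]=11≠a[slow]=7 write a[4]=11 → slow++,fast++
(s=4,f=7) a[fast]=12≠a[slow]=11 write a[5]=12 → slow++,fast++
(s=5,f=8) a[fast]=13≠a[slow]=12 write a[6]=13 → slow++,fast++
(s=6,f=9) a[fast]=13=a[slow] dup → fast++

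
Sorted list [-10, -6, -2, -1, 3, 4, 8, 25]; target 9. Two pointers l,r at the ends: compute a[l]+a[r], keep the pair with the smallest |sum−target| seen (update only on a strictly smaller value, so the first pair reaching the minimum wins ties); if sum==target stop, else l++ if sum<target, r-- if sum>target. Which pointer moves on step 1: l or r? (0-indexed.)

[0,7] -10+25=15 d=6 * → r--

r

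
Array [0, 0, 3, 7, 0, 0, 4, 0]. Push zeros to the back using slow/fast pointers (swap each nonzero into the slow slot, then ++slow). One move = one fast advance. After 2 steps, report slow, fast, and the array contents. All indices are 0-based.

slow=0, fast=2, a=[0, 0, 3, 7, 0, 0, 4, 0]

(s=0,f=0) a[fast]=0 → fast++
(s=0,f=1) a[fast]=0 → fast++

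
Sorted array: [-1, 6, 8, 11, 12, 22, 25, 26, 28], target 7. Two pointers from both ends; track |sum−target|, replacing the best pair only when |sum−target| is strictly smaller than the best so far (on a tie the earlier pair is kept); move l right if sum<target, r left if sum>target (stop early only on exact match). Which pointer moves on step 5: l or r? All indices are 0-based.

l=0 r=8: -1+28=27 d=20 *, r--
l=0 r=7: -1+26=25 d=18 *, r--
l=0 r=6: -1+25=24 d=17 *, r--
l=0 r=5: -1+22=21 d=14 *, r--
l=0 r=4: -1+12=11 d=4 *, r--

r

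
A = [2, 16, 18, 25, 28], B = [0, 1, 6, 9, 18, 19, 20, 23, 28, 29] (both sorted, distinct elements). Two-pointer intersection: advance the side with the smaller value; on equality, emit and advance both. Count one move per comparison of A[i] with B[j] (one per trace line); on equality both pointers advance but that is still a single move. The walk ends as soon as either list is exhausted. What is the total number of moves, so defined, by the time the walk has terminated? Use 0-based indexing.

i=0 j=0: 2>0, j++
i=0 j=1: 2>1, j++
i=0 j=2: 2<6, i++
i=1 j=2: 16>6, j++
i=1 j=3: 16>9, j++
i=1 j=4: 16<18, i++
i=2 j=4: 18==18 emit, i++,j++
i=3 j=5: 25>19, j++
i=3 j=6: 25>20, j++
i=3 j=7: 25>23, j++
i=3 j=8: 25<28, i++
i=4 j=8: 28==28 emit, i++,j++

12 moves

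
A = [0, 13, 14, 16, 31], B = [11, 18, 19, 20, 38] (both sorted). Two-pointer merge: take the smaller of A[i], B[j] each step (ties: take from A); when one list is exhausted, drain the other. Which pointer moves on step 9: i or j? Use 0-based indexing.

i

i=0 j=0: A[i]=0<=B[j]=11 take 0, i++
i=1 j=0: A[i]=13>B[j]=11 take 11, j++
i=1 j=1: A[i]=13<=B[j]=18 take 13, i++
i=2 j=1: A[i]=14<=B[j]=18 take 14, i++
i=3 j=1: A[i]=16<=B[j]=18 take 16, i++
i=4 j=1: A[i]=31>B[j]=18 take 18, j++
i=4 j=2: A[i]=31>B[j]=19 take 19, j++
i=4 j=3: A[i]=31>B[j]=20 take 20, j++
i=4 j=4: A[i]=31<=B[j]=38 take 31, i++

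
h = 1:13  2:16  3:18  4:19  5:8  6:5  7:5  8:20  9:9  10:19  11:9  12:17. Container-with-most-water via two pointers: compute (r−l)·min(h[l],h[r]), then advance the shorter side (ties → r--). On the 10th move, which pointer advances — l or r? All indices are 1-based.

l=1 r=12: min(13,17)*11=143 best=143 *, l++
l=2 r=12: min(16,17)*10=160 best=160 *, l++
l=3 r=12: min(18,17)*9=153 best=160, r--
l=3 r=11: min(18,9)*8=72 best=160, r--
l=3 r=10: min(18,19)*7=126 best=160, l++
l=4 r=10: min(19,19)*6=114 best=160, r--
l=4 r=9: min(19,9)*5=45 best=160, r--
l=4 r=8: min(19,20)*4=76 best=160, l++
l=5 r=8: min(8,20)*3=24 best=160, l++
l=6 r=8: min(5,20)*2=10 best=160, l++

l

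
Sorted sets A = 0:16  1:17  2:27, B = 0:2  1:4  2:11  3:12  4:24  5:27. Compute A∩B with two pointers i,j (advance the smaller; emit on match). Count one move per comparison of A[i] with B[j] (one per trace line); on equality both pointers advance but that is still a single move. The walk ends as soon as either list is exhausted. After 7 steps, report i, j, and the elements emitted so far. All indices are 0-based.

i=0 j=0: 16>2, j++
i=0 j=1: 16>4, j++
i=0 j=2: 16>11, j++
i=0 j=3: 16>12, j++
i=0 j=4: 16<24, i++
i=1 j=4: 17<24, i++
i=2 j=4: 27>24, j++

i=2, j=5, emitted=[]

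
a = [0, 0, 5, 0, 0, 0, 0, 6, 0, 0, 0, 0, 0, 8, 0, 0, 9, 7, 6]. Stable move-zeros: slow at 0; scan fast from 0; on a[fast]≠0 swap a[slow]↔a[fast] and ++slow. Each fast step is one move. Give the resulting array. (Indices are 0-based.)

(s=0,f=0) a[fast]=0 → fast++
(s=0,f=1) a[fast]=0 → fast++
(s=0,f=2) a[fast]=5≠0 swap→a[0]=5 → slow++,fast++
(s=1,f=3) a[fast]=0 → fast++
(s=1,f=4) a[fast]=0 → fast++
(s=1,f=5) a[fast]=0 → fast++
(s=1,f=6) a[fast]=0 → fast++
(s=1,f=7) a[fast]=6≠0 swap→a[1]=6 → slow++,fast++
(s=2,f=8) a[fast]=0 → fast++
(s=2,f=9) a[fast]=0 → fast++
(s=2,f=10) a[fast]=0 → fast++
(s=2,f=11) a[fast]=0 → fast++
(s=2,f=12) a[fast]=0 → fast++
(s=2,f=13) a[fast]=8≠0 swap→a[2]=8 → slow++,fast++
(s=3,f=14) a[fast]=0 → fast++
(s=3,f=15) a[fast]=0 → fast++
(s=3,f=16) a[fast]=9≠0 swap→a[3]=9 → slow++,fast++
(s=4,f=17) a[fast]=7≠0 swap→a[4]=7 → slow++,fast++
(s=5,f=18) a[fast]=6≠0 swap→a[5]=6 → slow++,fast++

[5, 6, 8, 9, 7, 6, 0, 0, 0, 0, 0, 0, 0, 0, 0, 0, 0, 0, 0]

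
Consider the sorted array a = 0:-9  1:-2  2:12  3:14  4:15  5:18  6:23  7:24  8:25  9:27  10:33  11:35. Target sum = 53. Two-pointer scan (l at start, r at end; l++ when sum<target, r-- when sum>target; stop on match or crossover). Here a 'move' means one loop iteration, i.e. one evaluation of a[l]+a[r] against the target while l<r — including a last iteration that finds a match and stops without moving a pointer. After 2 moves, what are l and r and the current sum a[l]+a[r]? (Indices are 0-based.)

[0,11] -9+35=26 <53 → l++
[1,11] -2+35=33 <53 → l++

l=2, r=11, sum=47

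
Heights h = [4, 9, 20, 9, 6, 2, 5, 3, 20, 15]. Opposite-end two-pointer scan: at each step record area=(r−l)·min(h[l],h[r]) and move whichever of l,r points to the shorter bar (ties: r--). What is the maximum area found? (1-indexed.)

l=1 r=10: min(4,15)*9=36 best=36 *, l++
l=2 r=10: min(9,15)*8=72 best=72 *, l++
l=3 r=10: min(20,15)*7=105 best=105 *, r--
l=3 r=9: min(20,20)*6=120 best=120 *, r--
l=3 r=8: min(20,3)*5=15 best=120, r--
l=3 r=7: min(20,5)*4=20 best=120, r--
l=3 r=6: min(20,2)*3=6 best=120, r--
l=3 r=5: min(20,6)*2=12 best=120, r--
l=3 r=4: min(20,9)*1=9 best=120, r--

max area = 120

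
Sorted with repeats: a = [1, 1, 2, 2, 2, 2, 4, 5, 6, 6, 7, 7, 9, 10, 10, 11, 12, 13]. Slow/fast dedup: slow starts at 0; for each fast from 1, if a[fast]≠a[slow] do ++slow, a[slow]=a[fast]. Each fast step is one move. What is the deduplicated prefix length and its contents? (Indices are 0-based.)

length 11; prefix = [1, 2, 4, 5, 6, 7, 9, 10, 11, 12, 13]

(s=0,f=1) a[fast]=1=a[slow] dup → fast++
(s=0,f=2) a[fast]=2≠a[slow]=1 write a[1]=2 → slow++,fast++
(s=1,f=3) a[fast]=2=a[slow] dup → fast++
(s=1,f=4) a[fast]=2=a[slow] dup → fast++
(s=1,f=5) a[fast]=2=a[slow] dup → fast++
(s=1,f=6) a[fast]=4≠a[slow]=2 write a[2]=4 → slow++,fast++
(s=2,f=7) a[fast]=5≠a[slow]=4 write a[3]=5 → slow++,fast++
(s=3,f=8) a[fast]=6≠a[slow]=5 write a[4]=6 → slow++,fast++
(s=4,f=9) a[fast]=6=a[slow] dup → fast++
(s=4,f=10) a[fast]=7≠a[slow]=6 write a[5]=7 → slow++,fast++
(s=5,f=11) a[fast]=7=a[slow] dup → fast++
(s=5,f=12) a[fast]=9≠a[slow]=7 write a[6]=9 → slow++,fast++
(s=6,f=13) a[fast]=10≠a[slow]=9 write a[7]=10 → slow++,fast++
(s=7,f=14) a[fast]=10=a[slow] dup → fast++
(s=7,f=15) a[fast]=11≠a[slow]=10 write a[8]=11 → slow++,fast++
(s=8,f=16) a[fast]=12≠a[slow]=11 write a[9]=12 → slow++,fast++
(s=9,f=17) a[fast]=13≠a[slow]=12 write a[10]=13 → slow++,fast++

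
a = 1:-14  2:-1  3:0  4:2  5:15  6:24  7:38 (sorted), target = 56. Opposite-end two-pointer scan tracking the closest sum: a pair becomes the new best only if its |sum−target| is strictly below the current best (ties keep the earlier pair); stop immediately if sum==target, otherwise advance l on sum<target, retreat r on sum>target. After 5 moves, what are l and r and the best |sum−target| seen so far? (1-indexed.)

l=1 r=7: -14+38=24 d=32 *, l++
l=2 r=7: -1+38=37 d=19 *, l++
l=3 r=7: 0+38=38 d=18 *, l++
l=4 r=7: 2+38=40 d=16 *, l++
l=5 r=7: 15+38=53 d=3 *, l++

l=6, r=7, best |Δ|=3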